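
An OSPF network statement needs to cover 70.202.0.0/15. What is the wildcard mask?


Subnet mask: 255.254.0.0
Wildcard = 255.255.255.255 - subnet mask
255 - 255 = 0
255 - 254 = 1
255 - 0 = 255
255 - 0 = 255
Wildcard: 0.1.255.255


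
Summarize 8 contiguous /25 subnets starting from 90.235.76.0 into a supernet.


Original prefix: /25
Number of subnets: 8 = 2^3
New prefix = 25 - 3 = 22
Supernet: 90.235.76.0/22


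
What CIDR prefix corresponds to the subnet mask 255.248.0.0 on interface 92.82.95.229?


Binary: 11111111.11111000.00000000.00000000
Count leading 1s
Prefix: /13


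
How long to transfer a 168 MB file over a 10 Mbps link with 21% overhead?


Effective throughput = 10 * (1 - 21/100) = 7.9 Mbps
File size in Mb = 168 * 8 = 1344 Mb
Time = 1344 / 7.9
Time = 170.1266 seconds


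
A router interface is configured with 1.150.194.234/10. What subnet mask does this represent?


/10 means 10 network bits, 22 host bits
Binary: 11111111110000000000000000000000
Mask: 255.192.0.0


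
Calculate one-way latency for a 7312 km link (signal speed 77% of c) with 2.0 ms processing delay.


Speed = 0.77 * 3e5 km/s = 231000 km/s
Propagation delay = 7312 / 231000 = 0.0317 s = 31.6537 ms
Processing delay = 2.0 ms
Total one-way latency = 33.6537 ms


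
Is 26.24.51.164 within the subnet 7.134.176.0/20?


Subnet network: 7.134.176.0
Test IP AND mask: 26.24.48.0
No, 26.24.51.164 is not in 7.134.176.0/20


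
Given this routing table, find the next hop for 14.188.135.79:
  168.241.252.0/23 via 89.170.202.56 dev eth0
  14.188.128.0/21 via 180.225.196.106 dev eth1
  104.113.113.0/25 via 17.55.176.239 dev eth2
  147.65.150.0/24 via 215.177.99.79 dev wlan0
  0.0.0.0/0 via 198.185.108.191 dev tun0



Longest prefix match for 14.188.135.79:
  /23 168.241.252.0: no
  /21 14.188.128.0: MATCH
  /25 104.113.113.0: no
  /24 147.65.150.0: no
  /0 0.0.0.0: MATCH
Selected: next-hop 180.225.196.106 via eth1 (matched /21)


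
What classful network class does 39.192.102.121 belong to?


First octet: 39
Binary: 00100111
0xxxxxxx -> Class A (1-126)
Class A, default mask 255.0.0.0 (/8)


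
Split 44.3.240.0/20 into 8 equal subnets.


New prefix = 20 + 3 = 23
Each subnet has 512 addresses
  44.3.240.0/23
  44.3.242.0/23
  44.3.244.0/23
  44.3.246.0/23
  44.3.248.0/23
  44.3.250.0/23
  44.3.252.0/23
  44.3.254.0/23
Subnets: 44.3.240.0/23, 44.3.242.0/23, 44.3.244.0/23, 44.3.246.0/23, 44.3.248.0/23, 44.3.250.0/23, 44.3.252.0/23, 44.3.254.0/23


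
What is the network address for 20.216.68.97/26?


IP:   00010100.11011000.01000100.01100001
Mask: 11111111.11111111.11111111.11000000
AND operation:
Net:  00010100.11011000.01000100.01000000
Network: 20.216.68.64/26


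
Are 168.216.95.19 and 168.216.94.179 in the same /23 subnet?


Mask: 255.255.254.0
168.216.95.19 AND mask = 168.216.94.0
168.216.94.179 AND mask = 168.216.94.0
Yes, same subnet (168.216.94.0)


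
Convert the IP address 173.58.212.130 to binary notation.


173 = 10101101
58 = 00111010
212 = 11010100
130 = 10000010
Binary: 10101101.00111010.11010100.10000010


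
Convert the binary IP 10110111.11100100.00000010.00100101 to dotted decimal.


10110111 = 183
11100100 = 228
00000010 = 2
00100101 = 37
IP: 183.228.2.37


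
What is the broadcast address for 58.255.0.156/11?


Network: 58.224.0.0/11
Host bits = 21
Set all host bits to 1:
Broadcast: 58.255.255.255


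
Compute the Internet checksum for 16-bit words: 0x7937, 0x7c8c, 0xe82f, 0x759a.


Sum all words (with carry folding):
+ 0x7937 = 0x7937
+ 0x7c8c = 0xf5c3
+ 0xe82f = 0xddf3
+ 0x759a = 0x538e
One's complement: ~0x538e
Checksum = 0xac71


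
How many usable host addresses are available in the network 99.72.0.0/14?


Host bits = 32 - 14 = 18
Total addresses = 2^18 = 262144
Usable = total - 2 (network and broadcast)
Usable hosts: 262142


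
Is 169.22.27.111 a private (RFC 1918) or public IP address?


RFC 1918 private ranges:
  10.0.0.0/8 (10.0.0.0 - 10.255.255.255)
  172.16.0.0/12 (172.16.0.0 - 172.31.255.255)
  192.168.0.0/16 (192.168.0.0 - 192.168.255.255)
Public (not in any RFC 1918 range)


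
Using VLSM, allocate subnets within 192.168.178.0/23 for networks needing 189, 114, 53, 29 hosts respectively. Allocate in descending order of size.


189 hosts -> /24 (254 usable): 192.168.178.0/24
114 hosts -> /25 (126 usable): 192.168.179.0/25
53 hosts -> /26 (62 usable): 192.168.179.128/26
29 hosts -> /27 (30 usable): 192.168.179.192/27
Allocation: 192.168.178.0/24 (189 hosts, 254 usable); 192.168.179.0/25 (114 hosts, 126 usable); 192.168.179.128/26 (53 hosts, 62 usable); 192.168.179.192/27 (29 hosts, 30 usable)


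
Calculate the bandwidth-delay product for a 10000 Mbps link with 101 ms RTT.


BDP = bandwidth * RTT
= 10000 Mbps * 101 ms
= 10000 * 1e6 * 101 / 1000 bits
= 1010000000 bits
= 126250000 bytes
= 123291.0156 KB
BDP = 1010000000 bits (126250000 bytes)


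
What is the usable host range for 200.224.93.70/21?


Network: 200.224.88.0
Broadcast: 200.224.95.255
First usable = network + 1
Last usable = broadcast - 1
Range: 200.224.88.1 to 200.224.95.254


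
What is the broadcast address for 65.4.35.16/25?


Network: 65.4.35.0/25
Host bits = 7
Set all host bits to 1:
Broadcast: 65.4.35.127


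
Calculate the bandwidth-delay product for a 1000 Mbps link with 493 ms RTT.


BDP = bandwidth * RTT
= 1000 Mbps * 493 ms
= 1000 * 1e6 * 493 / 1000 bits
= 493000000 bits
= 61625000 bytes
= 60180.6641 KB
BDP = 493000000 bits (61625000 bytes)


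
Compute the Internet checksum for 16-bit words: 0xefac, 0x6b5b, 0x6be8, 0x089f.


Sum all words (with carry folding):
+ 0xefac = 0xefac
+ 0x6b5b = 0x5b08
+ 0x6be8 = 0xc6f0
+ 0x089f = 0xcf8f
One's complement: ~0xcf8f
Checksum = 0x3070


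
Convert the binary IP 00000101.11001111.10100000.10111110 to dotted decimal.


00000101 = 5
11001111 = 207
10100000 = 160
10111110 = 190
IP: 5.207.160.190


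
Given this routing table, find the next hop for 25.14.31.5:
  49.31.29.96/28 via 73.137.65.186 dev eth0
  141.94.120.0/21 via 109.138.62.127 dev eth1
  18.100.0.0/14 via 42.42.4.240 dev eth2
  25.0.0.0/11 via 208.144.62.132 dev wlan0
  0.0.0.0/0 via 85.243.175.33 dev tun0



Longest prefix match for 25.14.31.5:
  /28 49.31.29.96: no
  /21 141.94.120.0: no
  /14 18.100.0.0: no
  /11 25.0.0.0: MATCH
  /0 0.0.0.0: MATCH
Selected: next-hop 208.144.62.132 via wlan0 (matched /11)


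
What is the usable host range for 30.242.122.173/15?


Network: 30.242.0.0
Broadcast: 30.243.255.255
First usable = network + 1
Last usable = broadcast - 1
Range: 30.242.0.1 to 30.243.255.254


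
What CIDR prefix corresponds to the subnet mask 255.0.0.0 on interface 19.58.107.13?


Binary: 11111111.00000000.00000000.00000000
Count leading 1s
Prefix: /8


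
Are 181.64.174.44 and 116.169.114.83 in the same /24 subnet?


Mask: 255.255.255.0
181.64.174.44 AND mask = 181.64.174.0
116.169.114.83 AND mask = 116.169.114.0
No, different subnets (181.64.174.0 vs 116.169.114.0)


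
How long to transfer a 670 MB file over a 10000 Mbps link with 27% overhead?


Effective throughput = 10000 * (1 - 27/100) = 7300 Mbps
File size in Mb = 670 * 8 = 5360 Mb
Time = 5360 / 7300
Time = 0.7342 seconds


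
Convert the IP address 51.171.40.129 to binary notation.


51 = 00110011
171 = 10101011
40 = 00101000
129 = 10000001
Binary: 00110011.10101011.00101000.10000001


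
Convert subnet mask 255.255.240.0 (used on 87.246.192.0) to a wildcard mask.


Subnet mask: 255.255.240.0
Wildcard = 255.255.255.255 - subnet mask
255 - 255 = 0
255 - 255 = 0
255 - 240 = 15
255 - 0 = 255
Wildcard: 0.0.15.255


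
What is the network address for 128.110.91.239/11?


IP:   10000000.01101110.01011011.11101111
Mask: 11111111.11100000.00000000.00000000
AND operation:
Net:  10000000.01100000.00000000.00000000
Network: 128.96.0.0/11


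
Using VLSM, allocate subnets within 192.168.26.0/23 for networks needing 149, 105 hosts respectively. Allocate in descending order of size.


149 hosts -> /24 (254 usable): 192.168.26.0/24
105 hosts -> /25 (126 usable): 192.168.27.0/25
Allocation: 192.168.26.0/24 (149 hosts, 254 usable); 192.168.27.0/25 (105 hosts, 126 usable)


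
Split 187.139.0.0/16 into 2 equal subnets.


New prefix = 16 + 1 = 17
Each subnet has 32768 addresses
  187.139.0.0/17
  187.139.128.0/17
Subnets: 187.139.0.0/17, 187.139.128.0/17


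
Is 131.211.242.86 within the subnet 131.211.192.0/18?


Subnet network: 131.211.192.0
Test IP AND mask: 131.211.192.0
Yes, 131.211.242.86 is in 131.211.192.0/18


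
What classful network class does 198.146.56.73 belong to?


First octet: 198
Binary: 11000110
110xxxxx -> Class C (192-223)
Class C, default mask 255.255.255.0 (/24)


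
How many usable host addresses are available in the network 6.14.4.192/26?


Host bits = 32 - 26 = 6
Total addresses = 2^6 = 64
Usable = total - 2 (network and broadcast)
Usable hosts: 62


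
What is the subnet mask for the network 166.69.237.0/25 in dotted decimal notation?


/25 means 25 network bits, 7 host bits
Binary: 11111111111111111111111110000000
Mask: 255.255.255.128


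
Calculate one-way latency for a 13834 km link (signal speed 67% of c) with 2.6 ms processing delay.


Speed = 0.67 * 3e5 km/s = 201000 km/s
Propagation delay = 13834 / 201000 = 0.0688 s = 68.8259 ms
Processing delay = 2.6 ms
Total one-way latency = 71.4259 ms


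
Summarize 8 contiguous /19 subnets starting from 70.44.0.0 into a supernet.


Original prefix: /19
Number of subnets: 8 = 2^3
New prefix = 19 - 3 = 16
Supernet: 70.44.0.0/16


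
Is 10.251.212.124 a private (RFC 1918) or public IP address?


RFC 1918 private ranges:
  10.0.0.0/8 (10.0.0.0 - 10.255.255.255)
  172.16.0.0/12 (172.16.0.0 - 172.31.255.255)
  192.168.0.0/16 (192.168.0.0 - 192.168.255.255)
Private (in 10.0.0.0/8)


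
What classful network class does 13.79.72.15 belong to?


First octet: 13
Binary: 00001101
0xxxxxxx -> Class A (1-126)
Class A, default mask 255.0.0.0 (/8)


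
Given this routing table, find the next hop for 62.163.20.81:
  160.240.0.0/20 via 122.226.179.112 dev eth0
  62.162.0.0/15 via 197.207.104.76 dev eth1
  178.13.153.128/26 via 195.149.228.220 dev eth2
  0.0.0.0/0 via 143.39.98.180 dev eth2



Longest prefix match for 62.163.20.81:
  /20 160.240.0.0: no
  /15 62.162.0.0: MATCH
  /26 178.13.153.128: no
  /0 0.0.0.0: MATCH
Selected: next-hop 197.207.104.76 via eth1 (matched /15)


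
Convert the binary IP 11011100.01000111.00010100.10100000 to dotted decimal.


11011100 = 220
01000111 = 71
00010100 = 20
10100000 = 160
IP: 220.71.20.160


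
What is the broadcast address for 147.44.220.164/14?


Network: 147.44.0.0/14
Host bits = 18
Set all host bits to 1:
Broadcast: 147.47.255.255


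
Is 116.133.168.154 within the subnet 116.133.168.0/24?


Subnet network: 116.133.168.0
Test IP AND mask: 116.133.168.0
Yes, 116.133.168.154 is in 116.133.168.0/24


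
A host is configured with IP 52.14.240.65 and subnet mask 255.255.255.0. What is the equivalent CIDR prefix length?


Binary: 11111111.11111111.11111111.00000000
Count leading 1s
Prefix: /24


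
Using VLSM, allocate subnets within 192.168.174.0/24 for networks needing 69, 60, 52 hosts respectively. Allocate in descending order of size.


69 hosts -> /25 (126 usable): 192.168.174.0/25
60 hosts -> /26 (62 usable): 192.168.174.128/26
52 hosts -> /26 (62 usable): 192.168.174.192/26
Allocation: 192.168.174.0/25 (69 hosts, 126 usable); 192.168.174.128/26 (60 hosts, 62 usable); 192.168.174.192/26 (52 hosts, 62 usable)


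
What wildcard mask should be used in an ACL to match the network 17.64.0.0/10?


Subnet mask: 255.192.0.0
Wildcard = 255.255.255.255 - subnet mask
255 - 255 = 0
255 - 192 = 63
255 - 0 = 255
255 - 0 = 255
Wildcard: 0.63.255.255


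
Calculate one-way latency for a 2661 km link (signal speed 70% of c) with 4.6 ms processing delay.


Speed = 0.7 * 3e5 km/s = 210000 km/s
Propagation delay = 2661 / 210000 = 0.0127 s = 12.6714 ms
Processing delay = 4.6 ms
Total one-way latency = 17.2714 ms


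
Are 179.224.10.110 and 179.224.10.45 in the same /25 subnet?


Mask: 255.255.255.128
179.224.10.110 AND mask = 179.224.10.0
179.224.10.45 AND mask = 179.224.10.0
Yes, same subnet (179.224.10.0)


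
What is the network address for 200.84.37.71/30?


IP:   11001000.01010100.00100101.01000111
Mask: 11111111.11111111.11111111.11111100
AND operation:
Net:  11001000.01010100.00100101.01000100
Network: 200.84.37.68/30


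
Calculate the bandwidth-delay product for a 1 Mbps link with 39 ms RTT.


BDP = bandwidth * RTT
= 1 Mbps * 39 ms
= 1 * 1e6 * 39 / 1000 bits
= 39000 bits
= 4875 bytes
= 4.7607 KB
BDP = 39000 bits (4875 bytes)


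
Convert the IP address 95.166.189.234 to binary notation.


95 = 01011111
166 = 10100110
189 = 10111101
234 = 11101010
Binary: 01011111.10100110.10111101.11101010


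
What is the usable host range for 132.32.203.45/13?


Network: 132.32.0.0
Broadcast: 132.39.255.255
First usable = network + 1
Last usable = broadcast - 1
Range: 132.32.0.1 to 132.39.255.254


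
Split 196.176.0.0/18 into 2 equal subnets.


New prefix = 18 + 1 = 19
Each subnet has 8192 addresses
  196.176.0.0/19
  196.176.32.0/19
Subnets: 196.176.0.0/19, 196.176.32.0/19


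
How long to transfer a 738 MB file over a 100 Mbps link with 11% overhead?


Effective throughput = 100 * (1 - 11/100) = 89 Mbps
File size in Mb = 738 * 8 = 5904 Mb
Time = 5904 / 89
Time = 66.3371 seconds


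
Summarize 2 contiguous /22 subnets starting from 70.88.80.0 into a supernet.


Original prefix: /22
Number of subnets: 2 = 2^1
New prefix = 22 - 1 = 21
Supernet: 70.88.80.0/21


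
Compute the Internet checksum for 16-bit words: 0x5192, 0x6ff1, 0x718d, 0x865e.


Sum all words (with carry folding):
+ 0x5192 = 0x5192
+ 0x6ff1 = 0xc183
+ 0x718d = 0x3311
+ 0x865e = 0xb96f
One's complement: ~0xb96f
Checksum = 0x4690


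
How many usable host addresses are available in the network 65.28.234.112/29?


Host bits = 32 - 29 = 3
Total addresses = 2^3 = 8
Usable = total - 2 (network and broadcast)
Usable hosts: 6


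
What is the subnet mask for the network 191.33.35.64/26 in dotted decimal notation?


/26 means 26 network bits, 6 host bits
Binary: 11111111111111111111111111000000
Mask: 255.255.255.192


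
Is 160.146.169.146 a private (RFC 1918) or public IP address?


RFC 1918 private ranges:
  10.0.0.0/8 (10.0.0.0 - 10.255.255.255)
  172.16.0.0/12 (172.16.0.0 - 172.31.255.255)
  192.168.0.0/16 (192.168.0.0 - 192.168.255.255)
Public (not in any RFC 1918 range)


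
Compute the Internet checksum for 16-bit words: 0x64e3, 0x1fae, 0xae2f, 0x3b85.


Sum all words (with carry folding):
+ 0x64e3 = 0x64e3
+ 0x1fae = 0x8491
+ 0xae2f = 0x32c1
+ 0x3b85 = 0x6e46
One's complement: ~0x6e46
Checksum = 0x91b9


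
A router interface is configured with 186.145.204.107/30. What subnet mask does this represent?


/30 means 30 network bits, 2 host bits
Binary: 11111111111111111111111111111100
Mask: 255.255.255.252


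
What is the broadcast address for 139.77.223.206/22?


Network: 139.77.220.0/22
Host bits = 10
Set all host bits to 1:
Broadcast: 139.77.223.255


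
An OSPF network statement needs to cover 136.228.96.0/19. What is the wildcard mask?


Subnet mask: 255.255.224.0
Wildcard = 255.255.255.255 - subnet mask
255 - 255 = 0
255 - 255 = 0
255 - 224 = 31
255 - 0 = 255
Wildcard: 0.0.31.255


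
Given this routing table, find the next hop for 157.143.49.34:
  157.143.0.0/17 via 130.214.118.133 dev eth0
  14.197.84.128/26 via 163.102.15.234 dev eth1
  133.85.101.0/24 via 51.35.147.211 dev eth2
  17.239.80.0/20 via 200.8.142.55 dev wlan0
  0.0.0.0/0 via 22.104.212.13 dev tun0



Longest prefix match for 157.143.49.34:
  /17 157.143.0.0: MATCH
  /26 14.197.84.128: no
  /24 133.85.101.0: no
  /20 17.239.80.0: no
  /0 0.0.0.0: MATCH
Selected: next-hop 130.214.118.133 via eth0 (matched /17)


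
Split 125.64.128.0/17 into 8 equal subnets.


New prefix = 17 + 3 = 20
Each subnet has 4096 addresses
  125.64.128.0/20
  125.64.144.0/20
  125.64.160.0/20
  125.64.176.0/20
  125.64.192.0/20
  125.64.208.0/20
  125.64.224.0/20
  125.64.240.0/20
Subnets: 125.64.128.0/20, 125.64.144.0/20, 125.64.160.0/20, 125.64.176.0/20, 125.64.192.0/20, 125.64.208.0/20, 125.64.224.0/20, 125.64.240.0/20


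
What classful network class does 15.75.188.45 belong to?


First octet: 15
Binary: 00001111
0xxxxxxx -> Class A (1-126)
Class A, default mask 255.0.0.0 (/8)


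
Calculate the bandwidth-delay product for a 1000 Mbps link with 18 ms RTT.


BDP = bandwidth * RTT
= 1000 Mbps * 18 ms
= 1000 * 1e6 * 18 / 1000 bits
= 18000000 bits
= 2250000 bytes
= 2197.2656 KB
BDP = 18000000 bits (2250000 bytes)


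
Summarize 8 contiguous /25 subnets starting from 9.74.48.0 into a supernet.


Original prefix: /25
Number of subnets: 8 = 2^3
New prefix = 25 - 3 = 22
Supernet: 9.74.48.0/22


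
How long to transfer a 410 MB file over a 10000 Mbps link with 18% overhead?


Effective throughput = 10000 * (1 - 18/100) = 8200 Mbps
File size in Mb = 410 * 8 = 3280 Mb
Time = 3280 / 8200
Time = 0.4 seconds


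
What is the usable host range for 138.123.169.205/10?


Network: 138.64.0.0
Broadcast: 138.127.255.255
First usable = network + 1
Last usable = broadcast - 1
Range: 138.64.0.1 to 138.127.255.254


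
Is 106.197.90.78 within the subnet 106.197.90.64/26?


Subnet network: 106.197.90.64
Test IP AND mask: 106.197.90.64
Yes, 106.197.90.78 is in 106.197.90.64/26


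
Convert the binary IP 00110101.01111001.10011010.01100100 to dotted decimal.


00110101 = 53
01111001 = 121
10011010 = 154
01100100 = 100
IP: 53.121.154.100


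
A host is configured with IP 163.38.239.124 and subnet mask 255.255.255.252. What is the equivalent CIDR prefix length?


Binary: 11111111.11111111.11111111.11111100
Count leading 1s
Prefix: /30


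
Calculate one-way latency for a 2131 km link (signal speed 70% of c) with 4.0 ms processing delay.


Speed = 0.7 * 3e5 km/s = 210000 km/s
Propagation delay = 2131 / 210000 = 0.0101 s = 10.1476 ms
Processing delay = 4.0 ms
Total one-way latency = 14.1476 ms


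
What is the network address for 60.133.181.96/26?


IP:   00111100.10000101.10110101.01100000
Mask: 11111111.11111111.11111111.11000000
AND operation:
Net:  00111100.10000101.10110101.01000000
Network: 60.133.181.64/26


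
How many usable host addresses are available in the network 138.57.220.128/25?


Host bits = 32 - 25 = 7
Total addresses = 2^7 = 128
Usable = total - 2 (network and broadcast)
Usable hosts: 126


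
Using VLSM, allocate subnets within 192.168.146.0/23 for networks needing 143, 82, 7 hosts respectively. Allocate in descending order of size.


143 hosts -> /24 (254 usable): 192.168.146.0/24
82 hosts -> /25 (126 usable): 192.168.147.0/25
7 hosts -> /28 (14 usable): 192.168.147.128/28
Allocation: 192.168.146.0/24 (143 hosts, 254 usable); 192.168.147.0/25 (82 hosts, 126 usable); 192.168.147.128/28 (7 hosts, 14 usable)


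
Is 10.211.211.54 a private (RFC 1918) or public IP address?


RFC 1918 private ranges:
  10.0.0.0/8 (10.0.0.0 - 10.255.255.255)
  172.16.0.0/12 (172.16.0.0 - 172.31.255.255)
  192.168.0.0/16 (192.168.0.0 - 192.168.255.255)
Private (in 10.0.0.0/8)


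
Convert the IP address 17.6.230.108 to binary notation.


17 = 00010001
6 = 00000110
230 = 11100110
108 = 01101100
Binary: 00010001.00000110.11100110.01101100


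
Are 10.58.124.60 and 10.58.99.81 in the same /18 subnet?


Mask: 255.255.192.0
10.58.124.60 AND mask = 10.58.64.0
10.58.99.81 AND mask = 10.58.64.0
Yes, same subnet (10.58.64.0)


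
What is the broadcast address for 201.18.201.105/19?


Network: 201.18.192.0/19
Host bits = 13
Set all host bits to 1:
Broadcast: 201.18.223.255


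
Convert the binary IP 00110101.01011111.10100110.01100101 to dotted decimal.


00110101 = 53
01011111 = 95
10100110 = 166
01100101 = 101
IP: 53.95.166.101


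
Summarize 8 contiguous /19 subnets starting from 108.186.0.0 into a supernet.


Original prefix: /19
Number of subnets: 8 = 2^3
New prefix = 19 - 3 = 16
Supernet: 108.186.0.0/16


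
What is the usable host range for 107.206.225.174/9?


Network: 107.128.0.0
Broadcast: 107.255.255.255
First usable = network + 1
Last usable = broadcast - 1
Range: 107.128.0.1 to 107.255.255.254


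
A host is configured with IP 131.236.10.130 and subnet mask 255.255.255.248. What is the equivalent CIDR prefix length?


Binary: 11111111.11111111.11111111.11111000
Count leading 1s
Prefix: /29


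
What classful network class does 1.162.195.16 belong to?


First octet: 1
Binary: 00000001
0xxxxxxx -> Class A (1-126)
Class A, default mask 255.0.0.0 (/8)


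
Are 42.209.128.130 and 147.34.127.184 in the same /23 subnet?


Mask: 255.255.254.0
42.209.128.130 AND mask = 42.209.128.0
147.34.127.184 AND mask = 147.34.126.0
No, different subnets (42.209.128.0 vs 147.34.126.0)


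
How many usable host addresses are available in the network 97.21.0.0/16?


Host bits = 32 - 16 = 16
Total addresses = 2^16 = 65536
Usable = total - 2 (network and broadcast)
Usable hosts: 65534


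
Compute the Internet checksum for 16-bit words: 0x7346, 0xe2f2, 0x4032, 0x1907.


Sum all words (with carry folding):
+ 0x7346 = 0x7346
+ 0xe2f2 = 0x5639
+ 0x4032 = 0x966b
+ 0x1907 = 0xaf72
One's complement: ~0xaf72
Checksum = 0x508d


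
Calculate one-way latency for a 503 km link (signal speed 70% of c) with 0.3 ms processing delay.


Speed = 0.7 * 3e5 km/s = 210000 km/s
Propagation delay = 503 / 210000 = 0.0024 s = 2.3952 ms
Processing delay = 0.3 ms
Total one-way latency = 2.6952 ms


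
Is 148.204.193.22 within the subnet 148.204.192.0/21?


Subnet network: 148.204.192.0
Test IP AND mask: 148.204.192.0
Yes, 148.204.193.22 is in 148.204.192.0/21


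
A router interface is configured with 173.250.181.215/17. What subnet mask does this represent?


/17 means 17 network bits, 15 host bits
Binary: 11111111111111111000000000000000
Mask: 255.255.128.0


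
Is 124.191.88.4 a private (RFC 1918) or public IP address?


RFC 1918 private ranges:
  10.0.0.0/8 (10.0.0.0 - 10.255.255.255)
  172.16.0.0/12 (172.16.0.0 - 172.31.255.255)
  192.168.0.0/16 (192.168.0.0 - 192.168.255.255)
Public (not in any RFC 1918 range)


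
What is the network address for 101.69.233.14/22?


IP:   01100101.01000101.11101001.00001110
Mask: 11111111.11111111.11111100.00000000
AND operation:
Net:  01100101.01000101.11101000.00000000
Network: 101.69.232.0/22


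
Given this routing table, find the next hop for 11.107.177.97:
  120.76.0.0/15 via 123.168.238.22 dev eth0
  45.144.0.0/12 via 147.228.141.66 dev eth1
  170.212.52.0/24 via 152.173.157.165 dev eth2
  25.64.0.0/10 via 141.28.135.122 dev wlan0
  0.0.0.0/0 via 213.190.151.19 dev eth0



Longest prefix match for 11.107.177.97:
  /15 120.76.0.0: no
  /12 45.144.0.0: no
  /24 170.212.52.0: no
  /10 25.64.0.0: no
  /0 0.0.0.0: MATCH
Selected: next-hop 213.190.151.19 via eth0 (matched /0)


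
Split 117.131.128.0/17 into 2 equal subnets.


New prefix = 17 + 1 = 18
Each subnet has 16384 addresses
  117.131.128.0/18
  117.131.192.0/18
Subnets: 117.131.128.0/18, 117.131.192.0/18


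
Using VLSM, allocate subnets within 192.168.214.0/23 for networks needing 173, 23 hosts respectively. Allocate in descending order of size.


173 hosts -> /24 (254 usable): 192.168.214.0/24
23 hosts -> /27 (30 usable): 192.168.215.0/27
Allocation: 192.168.214.0/24 (173 hosts, 254 usable); 192.168.215.0/27 (23 hosts, 30 usable)


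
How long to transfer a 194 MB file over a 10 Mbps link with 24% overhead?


Effective throughput = 10 * (1 - 24/100) = 7.6 Mbps
File size in Mb = 194 * 8 = 1552 Mb
Time = 1552 / 7.6
Time = 204.2105 seconds


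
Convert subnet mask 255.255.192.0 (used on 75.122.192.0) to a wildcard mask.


Subnet mask: 255.255.192.0
Wildcard = 255.255.255.255 - subnet mask
255 - 255 = 0
255 - 255 = 0
255 - 192 = 63
255 - 0 = 255
Wildcard: 0.0.63.255


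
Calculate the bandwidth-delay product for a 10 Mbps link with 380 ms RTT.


BDP = bandwidth * RTT
= 10 Mbps * 380 ms
= 10 * 1e6 * 380 / 1000 bits
= 3800000 bits
= 475000 bytes
= 463.8672 KB
BDP = 3800000 bits (475000 bytes)


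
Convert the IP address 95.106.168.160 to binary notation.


95 = 01011111
106 = 01101010
168 = 10101000
160 = 10100000
Binary: 01011111.01101010.10101000.10100000


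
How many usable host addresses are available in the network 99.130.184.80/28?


Host bits = 32 - 28 = 4
Total addresses = 2^4 = 16
Usable = total - 2 (network and broadcast)
Usable hosts: 14


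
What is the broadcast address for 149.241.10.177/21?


Network: 149.241.8.0/21
Host bits = 11
Set all host bits to 1:
Broadcast: 149.241.15.255


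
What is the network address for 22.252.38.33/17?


IP:   00010110.11111100.00100110.00100001
Mask: 11111111.11111111.10000000.00000000
AND operation:
Net:  00010110.11111100.00000000.00000000
Network: 22.252.0.0/17


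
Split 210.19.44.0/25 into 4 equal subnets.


New prefix = 25 + 2 = 27
Each subnet has 32 addresses
  210.19.44.0/27
  210.19.44.32/27
  210.19.44.64/27
  210.19.44.96/27
Subnets: 210.19.44.0/27, 210.19.44.32/27, 210.19.44.64/27, 210.19.44.96/27


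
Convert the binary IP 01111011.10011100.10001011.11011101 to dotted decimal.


01111011 = 123
10011100 = 156
10001011 = 139
11011101 = 221
IP: 123.156.139.221


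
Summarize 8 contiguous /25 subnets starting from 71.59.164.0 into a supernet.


Original prefix: /25
Number of subnets: 8 = 2^3
New prefix = 25 - 3 = 22
Supernet: 71.59.164.0/22


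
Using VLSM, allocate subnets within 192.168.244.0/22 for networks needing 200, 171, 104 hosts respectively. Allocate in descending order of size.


200 hosts -> /24 (254 usable): 192.168.244.0/24
171 hosts -> /24 (254 usable): 192.168.245.0/24
104 hosts -> /25 (126 usable): 192.168.246.0/25
Allocation: 192.168.244.0/24 (200 hosts, 254 usable); 192.168.245.0/24 (171 hosts, 254 usable); 192.168.246.0/25 (104 hosts, 126 usable)


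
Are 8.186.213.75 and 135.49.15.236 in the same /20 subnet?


Mask: 255.255.240.0
8.186.213.75 AND mask = 8.186.208.0
135.49.15.236 AND mask = 135.49.0.0
No, different subnets (8.186.208.0 vs 135.49.0.0)


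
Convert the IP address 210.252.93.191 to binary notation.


210 = 11010010
252 = 11111100
93 = 01011101
191 = 10111111
Binary: 11010010.11111100.01011101.10111111


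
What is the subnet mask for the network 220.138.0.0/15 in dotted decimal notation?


/15 means 15 network bits, 17 host bits
Binary: 11111111111111100000000000000000
Mask: 255.254.0.0


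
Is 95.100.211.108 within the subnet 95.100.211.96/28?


Subnet network: 95.100.211.96
Test IP AND mask: 95.100.211.96
Yes, 95.100.211.108 is in 95.100.211.96/28


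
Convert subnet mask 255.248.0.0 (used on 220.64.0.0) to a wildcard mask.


Subnet mask: 255.248.0.0
Wildcard = 255.255.255.255 - subnet mask
255 - 255 = 0
255 - 248 = 7
255 - 0 = 255
255 - 0 = 255
Wildcard: 0.7.255.255


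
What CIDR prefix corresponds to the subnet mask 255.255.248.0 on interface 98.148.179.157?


Binary: 11111111.11111111.11111000.00000000
Count leading 1s
Prefix: /21


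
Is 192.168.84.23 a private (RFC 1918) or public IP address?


RFC 1918 private ranges:
  10.0.0.0/8 (10.0.0.0 - 10.255.255.255)
  172.16.0.0/12 (172.16.0.0 - 172.31.255.255)
  192.168.0.0/16 (192.168.0.0 - 192.168.255.255)
Private (in 192.168.0.0/16)


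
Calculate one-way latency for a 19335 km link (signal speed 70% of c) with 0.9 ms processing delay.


Speed = 0.7 * 3e5 km/s = 210000 km/s
Propagation delay = 19335 / 210000 = 0.0921 s = 92.0714 ms
Processing delay = 0.9 ms
Total one-way latency = 92.9714 ms


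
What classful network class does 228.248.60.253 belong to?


First octet: 228
Binary: 11100100
1110xxxx -> Class D (224-239)
Class D (multicast), default mask N/A


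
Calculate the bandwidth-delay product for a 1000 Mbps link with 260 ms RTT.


BDP = bandwidth * RTT
= 1000 Mbps * 260 ms
= 1000 * 1e6 * 260 / 1000 bits
= 260000000 bits
= 32500000 bytes
= 31738.2812 KB
BDP = 260000000 bits (32500000 bytes)


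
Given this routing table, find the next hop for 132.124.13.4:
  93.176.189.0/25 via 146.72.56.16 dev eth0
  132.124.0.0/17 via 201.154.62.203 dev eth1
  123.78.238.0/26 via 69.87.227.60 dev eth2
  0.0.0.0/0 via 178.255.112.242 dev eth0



Longest prefix match for 132.124.13.4:
  /25 93.176.189.0: no
  /17 132.124.0.0: MATCH
  /26 123.78.238.0: no
  /0 0.0.0.0: MATCH
Selected: next-hop 201.154.62.203 via eth1 (matched /17)


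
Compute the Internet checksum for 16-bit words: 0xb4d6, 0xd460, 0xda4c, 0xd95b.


Sum all words (with carry folding):
+ 0xb4d6 = 0xb4d6
+ 0xd460 = 0x8937
+ 0xda4c = 0x6384
+ 0xd95b = 0x3ce0
One's complement: ~0x3ce0
Checksum = 0xc31f


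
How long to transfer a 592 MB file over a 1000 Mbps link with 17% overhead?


Effective throughput = 1000 * (1 - 17/100) = 830 Mbps
File size in Mb = 592 * 8 = 4736 Mb
Time = 4736 / 830
Time = 5.706 seconds


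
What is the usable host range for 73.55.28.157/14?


Network: 73.52.0.0
Broadcast: 73.55.255.255
First usable = network + 1
Last usable = broadcast - 1
Range: 73.52.0.1 to 73.55.255.254


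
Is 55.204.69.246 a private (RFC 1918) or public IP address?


RFC 1918 private ranges:
  10.0.0.0/8 (10.0.0.0 - 10.255.255.255)
  172.16.0.0/12 (172.16.0.0 - 172.31.255.255)
  192.168.0.0/16 (192.168.0.0 - 192.168.255.255)
Public (not in any RFC 1918 range)


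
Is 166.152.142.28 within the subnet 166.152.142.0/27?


Subnet network: 166.152.142.0
Test IP AND mask: 166.152.142.0
Yes, 166.152.142.28 is in 166.152.142.0/27


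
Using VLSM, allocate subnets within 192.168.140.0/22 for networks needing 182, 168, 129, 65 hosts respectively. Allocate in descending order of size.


182 hosts -> /24 (254 usable): 192.168.140.0/24
168 hosts -> /24 (254 usable): 192.168.141.0/24
129 hosts -> /24 (254 usable): 192.168.142.0/24
65 hosts -> /25 (126 usable): 192.168.143.0/25
Allocation: 192.168.140.0/24 (182 hosts, 254 usable); 192.168.141.0/24 (168 hosts, 254 usable); 192.168.142.0/24 (129 hosts, 254 usable); 192.168.143.0/25 (65 hosts, 126 usable)


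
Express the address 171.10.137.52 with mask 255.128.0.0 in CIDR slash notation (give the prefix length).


Binary: 11111111.10000000.00000000.00000000
Count leading 1s
Prefix: /9


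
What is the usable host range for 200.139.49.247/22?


Network: 200.139.48.0
Broadcast: 200.139.51.255
First usable = network + 1
Last usable = broadcast - 1
Range: 200.139.48.1 to 200.139.51.254


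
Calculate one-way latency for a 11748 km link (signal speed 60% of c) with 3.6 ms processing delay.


Speed = 0.6 * 3e5 km/s = 180000 km/s
Propagation delay = 11748 / 180000 = 0.0653 s = 65.2667 ms
Processing delay = 3.6 ms
Total one-way latency = 68.8667 ms


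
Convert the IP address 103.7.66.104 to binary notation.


103 = 01100111
7 = 00000111
66 = 01000010
104 = 01101000
Binary: 01100111.00000111.01000010.01101000


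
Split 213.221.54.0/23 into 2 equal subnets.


New prefix = 23 + 1 = 24
Each subnet has 256 addresses
  213.221.54.0/24
  213.221.55.0/24
Subnets: 213.221.54.0/24, 213.221.55.0/24


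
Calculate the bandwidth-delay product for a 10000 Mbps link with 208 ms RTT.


BDP = bandwidth * RTT
= 10000 Mbps * 208 ms
= 10000 * 1e6 * 208 / 1000 bits
= 2080000000 bits
= 260000000 bytes
= 253906.25 KB
BDP = 2080000000 bits (260000000 bytes)


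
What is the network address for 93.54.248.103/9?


IP:   01011101.00110110.11111000.01100111
Mask: 11111111.10000000.00000000.00000000
AND operation:
Net:  01011101.00000000.00000000.00000000
Network: 93.0.0.0/9


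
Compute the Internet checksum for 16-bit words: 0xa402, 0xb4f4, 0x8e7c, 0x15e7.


Sum all words (with carry folding):
+ 0xa402 = 0xa402
+ 0xb4f4 = 0x58f7
+ 0x8e7c = 0xe773
+ 0x15e7 = 0xfd5a
One's complement: ~0xfd5a
Checksum = 0x02a5


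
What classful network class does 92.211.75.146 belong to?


First octet: 92
Binary: 01011100
0xxxxxxx -> Class A (1-126)
Class A, default mask 255.0.0.0 (/8)


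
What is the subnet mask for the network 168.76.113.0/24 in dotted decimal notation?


/24 means 24 network bits, 8 host bits
Binary: 11111111111111111111111100000000
Mask: 255.255.255.0


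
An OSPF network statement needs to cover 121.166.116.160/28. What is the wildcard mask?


Subnet mask: 255.255.255.240
Wildcard = 255.255.255.255 - subnet mask
255 - 255 = 0
255 - 255 = 0
255 - 255 = 0
255 - 240 = 15
Wildcard: 0.0.0.15


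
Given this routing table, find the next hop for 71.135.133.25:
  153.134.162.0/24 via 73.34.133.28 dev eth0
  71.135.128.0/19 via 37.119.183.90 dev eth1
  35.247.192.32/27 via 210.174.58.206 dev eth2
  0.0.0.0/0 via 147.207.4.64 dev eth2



Longest prefix match for 71.135.133.25:
  /24 153.134.162.0: no
  /19 71.135.128.0: MATCH
  /27 35.247.192.32: no
  /0 0.0.0.0: MATCH
Selected: next-hop 37.119.183.90 via eth1 (matched /19)


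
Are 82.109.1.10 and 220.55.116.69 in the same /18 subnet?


Mask: 255.255.192.0
82.109.1.10 AND mask = 82.109.0.0
220.55.116.69 AND mask = 220.55.64.0
No, different subnets (82.109.0.0 vs 220.55.64.0)


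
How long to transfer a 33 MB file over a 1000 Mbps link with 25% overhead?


Effective throughput = 1000 * (1 - 25/100) = 750 Mbps
File size in Mb = 33 * 8 = 264 Mb
Time = 264 / 750
Time = 0.352 seconds


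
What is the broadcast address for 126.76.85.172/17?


Network: 126.76.0.0/17
Host bits = 15
Set all host bits to 1:
Broadcast: 126.76.127.255


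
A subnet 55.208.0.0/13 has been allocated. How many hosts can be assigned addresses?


Host bits = 32 - 13 = 19
Total addresses = 2^19 = 524288
Usable = total - 2 (network and broadcast)
Usable hosts: 524286


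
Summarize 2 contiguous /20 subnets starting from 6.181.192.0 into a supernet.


Original prefix: /20
Number of subnets: 2 = 2^1
New prefix = 20 - 1 = 19
Supernet: 6.181.192.0/19


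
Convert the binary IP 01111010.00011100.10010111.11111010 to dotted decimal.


01111010 = 122
00011100 = 28
10010111 = 151
11111010 = 250
IP: 122.28.151.250


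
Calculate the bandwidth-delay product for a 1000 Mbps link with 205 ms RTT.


BDP = bandwidth * RTT
= 1000 Mbps * 205 ms
= 1000 * 1e6 * 205 / 1000 bits
= 205000000 bits
= 25625000 bytes
= 25024.4141 KB
BDP = 205000000 bits (25625000 bytes)


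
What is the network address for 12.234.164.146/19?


IP:   00001100.11101010.10100100.10010010
Mask: 11111111.11111111.11100000.00000000
AND operation:
Net:  00001100.11101010.10100000.00000000
Network: 12.234.160.0/19


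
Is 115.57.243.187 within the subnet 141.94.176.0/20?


Subnet network: 141.94.176.0
Test IP AND mask: 115.57.240.0
No, 115.57.243.187 is not in 141.94.176.0/20


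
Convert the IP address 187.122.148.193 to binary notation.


187 = 10111011
122 = 01111010
148 = 10010100
193 = 11000001
Binary: 10111011.01111010.10010100.11000001


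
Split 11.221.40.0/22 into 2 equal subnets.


New prefix = 22 + 1 = 23
Each subnet has 512 addresses
  11.221.40.0/23
  11.221.42.0/23
Subnets: 11.221.40.0/23, 11.221.42.0/23


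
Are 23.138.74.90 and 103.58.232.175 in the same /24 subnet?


Mask: 255.255.255.0
23.138.74.90 AND mask = 23.138.74.0
103.58.232.175 AND mask = 103.58.232.0
No, different subnets (23.138.74.0 vs 103.58.232.0)


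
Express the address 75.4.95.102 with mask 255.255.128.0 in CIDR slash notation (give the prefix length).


Binary: 11111111.11111111.10000000.00000000
Count leading 1s
Prefix: /17


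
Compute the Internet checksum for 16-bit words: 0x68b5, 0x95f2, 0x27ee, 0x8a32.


Sum all words (with carry folding):
+ 0x68b5 = 0x68b5
+ 0x95f2 = 0xfea7
+ 0x27ee = 0x2696
+ 0x8a32 = 0xb0c8
One's complement: ~0xb0c8
Checksum = 0x4f37


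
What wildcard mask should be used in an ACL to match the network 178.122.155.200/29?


Subnet mask: 255.255.255.248
Wildcard = 255.255.255.255 - subnet mask
255 - 255 = 0
255 - 255 = 0
255 - 255 = 0
255 - 248 = 7
Wildcard: 0.0.0.7


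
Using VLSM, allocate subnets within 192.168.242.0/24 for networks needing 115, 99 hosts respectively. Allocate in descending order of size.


115 hosts -> /25 (126 usable): 192.168.242.0/25
99 hosts -> /25 (126 usable): 192.168.242.128/25
Allocation: 192.168.242.0/25 (115 hosts, 126 usable); 192.168.242.128/25 (99 hosts, 126 usable)


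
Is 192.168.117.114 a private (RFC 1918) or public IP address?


RFC 1918 private ranges:
  10.0.0.0/8 (10.0.0.0 - 10.255.255.255)
  172.16.0.0/12 (172.16.0.0 - 172.31.255.255)
  192.168.0.0/16 (192.168.0.0 - 192.168.255.255)
Private (in 192.168.0.0/16)


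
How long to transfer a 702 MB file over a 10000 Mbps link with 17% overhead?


Effective throughput = 10000 * (1 - 17/100) = 8300 Mbps
File size in Mb = 702 * 8 = 5616 Mb
Time = 5616 / 8300
Time = 0.6766 seconds


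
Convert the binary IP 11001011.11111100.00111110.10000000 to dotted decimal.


11001011 = 203
11111100 = 252
00111110 = 62
10000000 = 128
IP: 203.252.62.128


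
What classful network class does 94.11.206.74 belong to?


First octet: 94
Binary: 01011110
0xxxxxxx -> Class A (1-126)
Class A, default mask 255.0.0.0 (/8)


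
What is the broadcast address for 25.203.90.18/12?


Network: 25.192.0.0/12
Host bits = 20
Set all host bits to 1:
Broadcast: 25.207.255.255


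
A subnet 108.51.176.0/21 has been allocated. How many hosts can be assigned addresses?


Host bits = 32 - 21 = 11
Total addresses = 2^11 = 2048
Usable = total - 2 (network and broadcast)
Usable hosts: 2046


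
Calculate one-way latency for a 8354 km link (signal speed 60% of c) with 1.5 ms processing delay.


Speed = 0.6 * 3e5 km/s = 180000 km/s
Propagation delay = 8354 / 180000 = 0.0464 s = 46.4111 ms
Processing delay = 1.5 ms
Total one-way latency = 47.9111 ms


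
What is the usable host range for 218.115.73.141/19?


Network: 218.115.64.0
Broadcast: 218.115.95.255
First usable = network + 1
Last usable = broadcast - 1
Range: 218.115.64.1 to 218.115.95.254


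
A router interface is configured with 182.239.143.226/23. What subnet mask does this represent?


/23 means 23 network bits, 9 host bits
Binary: 11111111111111111111111000000000
Mask: 255.255.254.0


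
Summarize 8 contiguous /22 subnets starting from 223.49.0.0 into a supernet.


Original prefix: /22
Number of subnets: 8 = 2^3
New prefix = 22 - 3 = 19
Supernet: 223.49.0.0/19


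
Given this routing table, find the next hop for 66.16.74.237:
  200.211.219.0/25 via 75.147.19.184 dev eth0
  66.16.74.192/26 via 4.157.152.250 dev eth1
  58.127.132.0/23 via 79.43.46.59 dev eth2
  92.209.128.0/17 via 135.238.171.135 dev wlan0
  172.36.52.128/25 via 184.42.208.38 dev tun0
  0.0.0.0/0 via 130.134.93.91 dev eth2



Longest prefix match for 66.16.74.237:
  /25 200.211.219.0: no
  /26 66.16.74.192: MATCH
  /23 58.127.132.0: no
  /17 92.209.128.0: no
  /25 172.36.52.128: no
  /0 0.0.0.0: MATCH
Selected: next-hop 4.157.152.250 via eth1 (matched /26)


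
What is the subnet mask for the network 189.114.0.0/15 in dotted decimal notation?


/15 means 15 network bits, 17 host bits
Binary: 11111111111111100000000000000000
Mask: 255.254.0.0


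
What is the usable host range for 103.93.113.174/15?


Network: 103.92.0.0
Broadcast: 103.93.255.255
First usable = network + 1
Last usable = broadcast - 1
Range: 103.92.0.1 to 103.93.255.254


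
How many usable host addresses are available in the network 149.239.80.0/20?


Host bits = 32 - 20 = 12
Total addresses = 2^12 = 4096
Usable = total - 2 (network and broadcast)
Usable hosts: 4094
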